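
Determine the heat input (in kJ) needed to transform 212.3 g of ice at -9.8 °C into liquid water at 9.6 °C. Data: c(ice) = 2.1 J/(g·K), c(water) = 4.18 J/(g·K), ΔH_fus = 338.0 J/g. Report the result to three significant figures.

q1 (heat ice -9.8→0.0 °C): 212.3 × 2.1 × 9.8 = 4369 J
q2 (melt at 0 °C): 212.3 × 338.0 = 71757 J
q3 (heat water 0.0→9.6 °C): 212.3 × 4.18 × 9.6 = 8519 J
Total: 4369 + 71757 + 8519 = 84645 J = 84.6 kJ

q = 84.6 kJ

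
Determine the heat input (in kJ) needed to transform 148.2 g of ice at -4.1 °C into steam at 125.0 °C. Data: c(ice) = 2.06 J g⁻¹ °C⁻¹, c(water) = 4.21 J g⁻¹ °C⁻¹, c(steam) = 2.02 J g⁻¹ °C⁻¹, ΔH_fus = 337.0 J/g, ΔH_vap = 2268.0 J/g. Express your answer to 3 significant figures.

q1 (heat ice -4.1→0.0 °C): 148.2 × 2.06 × 4.1 = 1252 J
q2 (melt at 0 °C): 148.2 × 337.0 = 49943 J
q3 (heat water 0.0→100.0 °C): 148.2 × 4.21 × 100.0 = 62392 J
q4 (vaporize at 100 °C): 148.2 × 2268.0 = 336118 J
q5 (heat steam 100.0→125.0 °C): 148.2 × 2.02 × 25.0 = 7484 J
Total: 1252 + 49943 + 62392 + 336118 + 7484 = 457189 J = 457 kJ

q = 457 kJ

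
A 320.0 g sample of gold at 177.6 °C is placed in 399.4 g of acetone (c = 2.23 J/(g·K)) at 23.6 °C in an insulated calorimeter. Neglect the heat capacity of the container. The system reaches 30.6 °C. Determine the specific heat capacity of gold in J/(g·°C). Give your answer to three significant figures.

q_gained = (399.4 × 2.23) × (30.6 − 23.6) = 6235 J
q_lost = 320.0 × c × (177.6 − 30.6) = 47040 c
Set equal: c = 6235 / 47040 = 0.133 J/(g·°C)

c = 0.133 J/(g·°C)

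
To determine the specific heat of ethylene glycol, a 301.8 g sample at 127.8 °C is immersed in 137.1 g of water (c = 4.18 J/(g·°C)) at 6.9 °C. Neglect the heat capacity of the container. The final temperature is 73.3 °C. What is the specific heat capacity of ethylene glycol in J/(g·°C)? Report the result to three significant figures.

c = 2.31 J/(g·°C)

q_gained = (137.1 × 4.18) × (73.3 − 6.9) = 38050 J
q_lost = 301.8 × c × (127.8 − 73.3) = 16448.1 c
Set equal: c = 38050 / 16448.1 = 2.31 J/(g·°C)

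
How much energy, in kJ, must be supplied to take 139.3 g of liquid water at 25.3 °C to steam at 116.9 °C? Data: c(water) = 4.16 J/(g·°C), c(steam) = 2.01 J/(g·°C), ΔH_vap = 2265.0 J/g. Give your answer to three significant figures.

q = 364 kJ

q1 (heat water 25.3→100.0 °C): 139.3 × 4.16 × 74.7 = 43288 J
q2 (vaporize at 100 °C): 139.3 × 2265.0 = 315515 J
q3 (heat steam 100.0→116.9 °C): 139.3 × 2.01 × 16.9 = 4732 J
Total: 43288 + 315515 + 4732 = 363535 J = 364 kJ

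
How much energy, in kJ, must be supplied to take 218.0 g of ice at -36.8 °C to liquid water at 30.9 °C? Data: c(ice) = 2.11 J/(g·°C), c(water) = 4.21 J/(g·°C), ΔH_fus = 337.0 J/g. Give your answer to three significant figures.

q1 (heat ice -36.8→0.0 °C): 218.0 × 2.11 × 36.8 = 16927 J
q2 (melt at 0 °C): 218.0 × 337.0 = 73466 J
q3 (heat water 0.0→30.9 °C): 218.0 × 4.21 × 30.9 = 28359 J
Total: 16927 + 73466 + 28359 = 118752 J = 119 kJ

q = 119 kJ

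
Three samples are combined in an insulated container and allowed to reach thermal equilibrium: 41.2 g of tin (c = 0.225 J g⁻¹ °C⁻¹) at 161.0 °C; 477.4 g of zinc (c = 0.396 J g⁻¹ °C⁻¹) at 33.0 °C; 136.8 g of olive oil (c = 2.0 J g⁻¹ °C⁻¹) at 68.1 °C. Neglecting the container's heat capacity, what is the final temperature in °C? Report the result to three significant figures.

Σ mᵢcᵢ(T − Tᵢ) = 0  ⇒  T = Σ mᵢcᵢTᵢ / Σ mᵢcᵢ
Σ mᵢcᵢ = 41.2×0.225 + 477.4×0.396 + 136.8×2.0 = 471.9204
Σ mᵢcᵢTᵢ = 9.27×161.0 + 189.0504×33.0 + 273.6×68.1 = 26363
T = 26363 / 471.9204 = 55.86 °C

T_f = 55.9 °C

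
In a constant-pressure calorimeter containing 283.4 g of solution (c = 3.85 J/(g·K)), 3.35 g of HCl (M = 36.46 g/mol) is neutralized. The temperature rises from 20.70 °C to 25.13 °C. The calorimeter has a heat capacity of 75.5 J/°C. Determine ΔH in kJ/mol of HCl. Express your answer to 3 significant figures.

|ΔT| = |25.13 − 20.70| = 4.43 °C
|q_surr| = (283.4 × 3.85 + 75.5) × 4.43 = 1166.59 × 4.43 = 5168 J
n(HCl) = 3.35 / 36.46 = 0.09188 mol
Temperature rose, so q_rxn = −|q_surr| = -5.168 kJ
ΔH = q_rxn / n = -56.247 kJ/mol

ΔH = -56.2 kJ/mol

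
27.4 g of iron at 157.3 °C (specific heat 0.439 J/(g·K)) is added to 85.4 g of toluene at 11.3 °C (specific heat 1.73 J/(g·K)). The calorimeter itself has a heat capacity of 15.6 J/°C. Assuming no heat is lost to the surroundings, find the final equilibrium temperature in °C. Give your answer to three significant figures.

T_f = 21.3 °C

Heat lost by iron = heat gained by toluene + calorimeter.
(27.4)(0.439)(157.3 − T) = [(85.4)(1.73) + 15.6](T − 11.3)
12.0286 (157.3 − T) = 163.342 (T − 11.3)
1892.1 − 12.0286 T = 163.342 T − 1845.8
3737.9 = 175.3706 T
T = 21.31 °C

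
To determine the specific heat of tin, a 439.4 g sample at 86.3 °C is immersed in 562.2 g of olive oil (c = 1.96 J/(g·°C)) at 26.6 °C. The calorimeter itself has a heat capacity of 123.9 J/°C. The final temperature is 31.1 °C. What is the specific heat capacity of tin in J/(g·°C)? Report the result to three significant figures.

c = 0.227 J/(g·°C)

q_gained = (562.2 × 1.96 + 123.9) × (31.1 − 26.6) = 5516 J
q_lost = 439.4 × c × (86.3 − 31.1) = 24254.88 c
Set equal: c = 5516 / 24254.88 = 0.227 J/(g·°C)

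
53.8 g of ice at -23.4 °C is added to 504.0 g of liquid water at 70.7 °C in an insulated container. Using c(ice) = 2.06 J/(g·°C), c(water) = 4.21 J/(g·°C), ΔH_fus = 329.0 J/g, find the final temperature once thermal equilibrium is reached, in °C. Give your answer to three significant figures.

T_f = 55.2 °C

Heat to bring ice to 0 °C and melt it: q₁ = 53.8×2.06×23.4 + 53.8×329.0 = 20294 J
Heat the water can supply cooling to 0 °C: 504.0×4.21×70.7 = 150014 J > q₁, so all ice melts.
Energy balance: 504.0×4.21×(70.7 − T) = 20294 + 53.8×4.21×(T − 0)
2121.84(70.7 − T) = 20294 + 226.498 T
150014 − 20294 = 2348.338 T
T = 129720 / 2348.338 = 55.24 °C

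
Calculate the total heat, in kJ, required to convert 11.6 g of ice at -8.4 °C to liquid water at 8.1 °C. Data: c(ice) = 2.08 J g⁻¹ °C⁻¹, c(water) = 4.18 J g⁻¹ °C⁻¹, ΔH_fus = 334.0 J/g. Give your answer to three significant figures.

q = 4.47 kJ

q1 (heat ice -8.4→0.0 °C): 11.6 × 2.08 × 8.4 = 203 J
q2 (melt at 0 °C): 11.6 × 334.0 = 3874 J
q3 (heat water 0.0→8.1 °C): 11.6 × 4.18 × 8.1 = 393 J
Total: 203 + 3874 + 393 = 4470 J = 4.47 kJ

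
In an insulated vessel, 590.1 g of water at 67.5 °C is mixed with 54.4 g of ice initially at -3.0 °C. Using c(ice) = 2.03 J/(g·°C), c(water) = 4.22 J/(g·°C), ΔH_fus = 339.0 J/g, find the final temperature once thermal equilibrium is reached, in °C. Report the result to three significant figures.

T_f = 54.9 °C

Heat to bring ice to 0 °C and melt it: q₁ = 54.4×2.03×3.0 + 54.4×339.0 = 18773 J
Heat the water can supply cooling to 0 °C: 590.1×4.22×67.5 = 168090 J > q₁, so all ice melts.
Energy balance: 590.1×4.22×(67.5 − T) = 18773 + 54.4×4.22×(T − 0)
2490.222(67.5 − T) = 18773 + 229.568 T
168090 − 18773 = 2719.790 T
T = 149317 / 2719.790 = 54.90 °C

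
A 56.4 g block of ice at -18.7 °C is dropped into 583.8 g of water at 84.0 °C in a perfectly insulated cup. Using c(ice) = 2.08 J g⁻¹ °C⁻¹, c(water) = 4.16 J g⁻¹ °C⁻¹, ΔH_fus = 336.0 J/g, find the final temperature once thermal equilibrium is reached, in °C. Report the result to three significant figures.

Heat to bring ice to 0 °C and melt it: q₁ = 56.4×2.08×18.7 + 56.4×336.0 = 21144 J
Heat the water can supply cooling to 0 °C: 583.8×4.16×84.0 = 204003 J > q₁, so all ice melts.
Energy balance: 583.8×4.16×(84.0 − T) = 21144 + 56.4×4.16×(T − 0)
2428.608(84.0 − T) = 21144 + 234.624 T
204003 − 21144 = 2663.232 T
T = 182859 / 2663.232 = 68.66 °C

T_f = 68.7 °C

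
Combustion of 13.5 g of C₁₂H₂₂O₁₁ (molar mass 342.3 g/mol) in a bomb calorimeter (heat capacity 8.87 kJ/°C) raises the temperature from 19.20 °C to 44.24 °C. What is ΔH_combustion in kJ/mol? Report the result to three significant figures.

ΔH = -5630 kJ/mol

ΔT = 44.24 − 19.20 = 25.04 °C
q_cal = C_cal × ΔT = 8.87 × 25.04 = 222.1048 kJ
n = 13.5 / 342.3 = 0.03944 mol
q_rxn = −q_cal = -222.1048 kJ
ΔH = -222.1048 / 0.03944 = -5631 kJ/mol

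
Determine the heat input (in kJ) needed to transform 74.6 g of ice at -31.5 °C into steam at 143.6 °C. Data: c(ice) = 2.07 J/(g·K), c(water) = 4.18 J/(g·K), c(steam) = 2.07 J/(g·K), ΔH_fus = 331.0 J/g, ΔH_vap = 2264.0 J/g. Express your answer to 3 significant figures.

q = 236 kJ

q1 (heat ice -31.5→0.0 °C): 74.6 × 2.07 × 31.5 = 4864 J
q2 (melt at 0 °C): 74.6 × 331.0 = 24693 J
q3 (heat water 0.0→100.0 °C): 74.6 × 4.18 × 100.0 = 31183 J
q4 (vaporize at 100 °C): 74.6 × 2264.0 = 168894 J
q5 (heat steam 100.0→143.6 °C): 74.6 × 2.07 × 43.6 = 6733 J
Total: 4864 + 24693 + 31183 + 168894 + 6733 = 236367 J = 236 kJ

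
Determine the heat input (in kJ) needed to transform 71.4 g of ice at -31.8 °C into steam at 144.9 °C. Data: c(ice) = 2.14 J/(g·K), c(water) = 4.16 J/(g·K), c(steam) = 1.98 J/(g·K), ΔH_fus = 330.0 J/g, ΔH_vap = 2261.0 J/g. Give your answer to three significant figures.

q = 226 kJ

q1 (heat ice -31.8→0.0 °C): 71.4 × 2.14 × 31.8 = 4859 J
q2 (melt at 0 °C): 71.4 × 330.0 = 23562 J
q3 (heat water 0.0→100.0 °C): 71.4 × 4.16 × 100.0 = 29702 J
q4 (vaporize at 100 °C): 71.4 × 2261.0 = 161435 J
q5 (heat steam 100.0→144.9 °C): 71.4 × 1.98 × 44.9 = 6348 J
Total: 4859 + 23562 + 29702 + 161435 + 6348 = 225906 J = 226 kJ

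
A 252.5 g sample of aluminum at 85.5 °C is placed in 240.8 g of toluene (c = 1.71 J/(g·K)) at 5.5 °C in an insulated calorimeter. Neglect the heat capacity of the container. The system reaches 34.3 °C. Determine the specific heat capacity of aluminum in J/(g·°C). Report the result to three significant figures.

q_gained = (240.8 × 1.71) × (34.3 − 5.5) = 11860 J
q_lost = 252.5 × c × (85.5 − 34.3) = 12928 c
Set equal: c = 11860 / 12928 = 0.917 J/(g·°C)

c = 0.917 J/(g·°C)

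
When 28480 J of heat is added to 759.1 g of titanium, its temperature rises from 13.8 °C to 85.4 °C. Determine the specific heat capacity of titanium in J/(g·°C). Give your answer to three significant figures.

c = q / (m ΔT) = 28480 / (759.1 × 71.6)
c = 28480 / 54351.56 = 0.524 J/(g·°C)

c = 0.524 J/(g·°C)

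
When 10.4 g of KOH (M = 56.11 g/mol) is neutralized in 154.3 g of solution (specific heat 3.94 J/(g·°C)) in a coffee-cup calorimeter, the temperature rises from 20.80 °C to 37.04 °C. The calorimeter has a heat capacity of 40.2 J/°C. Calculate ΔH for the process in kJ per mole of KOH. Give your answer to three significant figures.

ΔH = -56.8 kJ/mol

|ΔT| = |37.04 − 20.80| = 16.24 °C
|q_surr| = (154.3 × 3.94 + 40.2) × 16.24 = 648.142 × 16.24 = 10530 J
n(KOH) = 10.4 / 56.11 = 0.1854 mol
Temperature rose, so q_rxn = −|q_surr| = -10.53 kJ
ΔH = q_rxn / n = -56.80 kJ/mol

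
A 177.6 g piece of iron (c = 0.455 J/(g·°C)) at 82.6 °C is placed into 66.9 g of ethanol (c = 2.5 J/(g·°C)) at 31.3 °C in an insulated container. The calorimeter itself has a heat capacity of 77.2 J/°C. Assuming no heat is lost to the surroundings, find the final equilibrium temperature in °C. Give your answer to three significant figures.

Heat lost by iron = heat gained by ethanol + calorimeter.
(177.6)(0.455)(82.6 − T) = [(66.9)(2.5) + 77.2](T − 31.3)
80.808 (82.6 − T) = 244.45 (T − 31.3)
6674.7 − 80.808 T = 244.45 T − 7651.3
14326.0 = 325.258 T
T = 44.045 °C

T_f = 44.0 °C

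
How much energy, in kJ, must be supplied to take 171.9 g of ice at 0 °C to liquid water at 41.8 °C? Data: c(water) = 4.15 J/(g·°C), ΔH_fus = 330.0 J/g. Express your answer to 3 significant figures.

q = 86.5 kJ

q1 (melt at 0 °C): 171.9 × 330.0 = 56727 J
q2 (heat water 0.0→41.8 °C): 171.9 × 4.15 × 41.8 = 29819 J
Total: 56727 + 29819 = 86546 J = 86.5 kJ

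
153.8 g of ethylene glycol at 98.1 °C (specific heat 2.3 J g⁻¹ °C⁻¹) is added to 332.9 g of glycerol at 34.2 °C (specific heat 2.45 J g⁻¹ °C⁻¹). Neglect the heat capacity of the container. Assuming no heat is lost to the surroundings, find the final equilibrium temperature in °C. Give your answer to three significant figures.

Heat lost by ethylene glycol = heat gained by glycerol.
(153.8)(2.3)(98.1 − T) = (332.9)(2.45)(T − 34.2)
353.74 (98.1 − T) = 815.605 (T − 34.2)
34702 − 353.74 T = 815.605 T − 27894
62596 = 1169.345 T
T = 53.53 °C

T_f = 53.5 °C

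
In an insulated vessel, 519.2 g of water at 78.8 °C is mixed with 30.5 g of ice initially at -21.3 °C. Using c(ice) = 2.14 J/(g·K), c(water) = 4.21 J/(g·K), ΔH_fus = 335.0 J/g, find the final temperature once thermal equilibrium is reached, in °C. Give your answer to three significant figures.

Heat to bring ice to 0 °C and melt it: q₁ = 30.5×2.14×21.3 + 30.5×335.0 = 11608 J
Heat the water can supply cooling to 0 °C: 519.2×4.21×78.8 = 172244 J > q₁, so all ice melts.
Energy balance: 519.2×4.21×(78.8 − T) = 11608 + 30.5×4.21×(T − 0)
2185.832(78.8 − T) = 11608 + 128.405 T
172244 − 11608 = 2314.237 T
T = 160636 / 2314.237 = 69.41 °C

T_f = 69.4 °C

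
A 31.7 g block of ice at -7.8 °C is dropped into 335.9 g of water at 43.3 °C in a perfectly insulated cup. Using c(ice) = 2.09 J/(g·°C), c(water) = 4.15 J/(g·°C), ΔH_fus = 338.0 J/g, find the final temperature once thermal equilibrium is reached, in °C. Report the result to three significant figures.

Heat to bring ice to 0 °C and melt it: q₁ = 31.7×2.09×7.8 + 31.7×338.0 = 11231 J
Heat the water can supply cooling to 0 °C: 335.9×4.15×43.3 = 60359.6 J > q₁, so all ice melts.
Energy balance: 335.9×4.15×(43.3 − T) = 11231 + 31.7×4.15×(T − 0)
1393.985(43.3 − T) = 11231 + 131.555 T
60359.6 − 11231 = 1525.540 T
T = 49128.6 / 1525.540 = 32.20 °C

T_f = 32.2 °C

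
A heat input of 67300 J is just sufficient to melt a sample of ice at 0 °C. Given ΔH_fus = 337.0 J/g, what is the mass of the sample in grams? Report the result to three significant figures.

m = q / ΔH_fus = 67300 J / 337.0 J/g = 200 g

m = 200 g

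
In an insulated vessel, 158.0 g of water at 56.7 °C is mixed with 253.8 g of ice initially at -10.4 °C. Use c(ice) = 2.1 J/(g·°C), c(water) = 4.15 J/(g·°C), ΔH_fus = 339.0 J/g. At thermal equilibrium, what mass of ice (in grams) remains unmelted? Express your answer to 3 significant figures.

m_ice remaining = 160 g

Heat to warm all ice to 0 °C: 253.8×2.1×10.4 = 5543.0 J
Heat released by water cooling to 0 °C: 158.0×4.15×56.7 = 37178 J
37178 J < 5543.0 + 253.8×339.0 = 91581.2 J, so not all ice melts; final T = 0 °C.
Heat left for melting: 37178 − 5543.0 = 31635.0 J
Mass melted = 31635.0 / 339.0 = 93.32 g
Ice remaining = 253.8 − 93.32 = 160.48 g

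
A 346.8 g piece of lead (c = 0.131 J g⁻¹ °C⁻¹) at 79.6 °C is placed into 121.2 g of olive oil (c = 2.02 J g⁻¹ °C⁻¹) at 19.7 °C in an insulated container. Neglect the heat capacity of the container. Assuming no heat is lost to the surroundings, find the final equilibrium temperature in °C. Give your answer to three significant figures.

Heat lost by lead = heat gained by olive oil.
(346.8)(0.131)(79.6 − T) = (121.2)(2.02)(T − 19.7)
45.4308 (79.6 − T) = 244.824 (T − 19.7)
3616.3 − 45.4308 T = 244.824 T − 4823.0
8439.3 = 290.2548 T
T = 29.08 °C

T_f = 29.1 °C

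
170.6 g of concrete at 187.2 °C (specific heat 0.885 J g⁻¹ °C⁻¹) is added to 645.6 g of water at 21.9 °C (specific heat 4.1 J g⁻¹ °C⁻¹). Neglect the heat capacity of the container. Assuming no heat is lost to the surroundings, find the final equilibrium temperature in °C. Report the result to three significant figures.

T_f = 30.8 °C

Heat lost by concrete = heat gained by water.
(170.6)(0.885)(187.2 − T) = (645.6)(4.1)(T − 21.9)
150.981 (187.2 − T) = 2646.96 (T − 21.9)
28264 − 150.981 T = 2646.96 T − 57968
86232 = 2797.941 T
T = 30.82 °C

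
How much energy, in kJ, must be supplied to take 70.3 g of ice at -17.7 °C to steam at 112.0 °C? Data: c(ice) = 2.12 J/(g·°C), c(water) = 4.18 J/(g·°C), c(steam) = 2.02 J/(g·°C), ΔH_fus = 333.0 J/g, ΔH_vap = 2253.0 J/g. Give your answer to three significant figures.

q = 216 kJ

q1 (heat ice -17.7→0.0 °C): 70.3 × 2.12 × 17.7 = 2638 J
q2 (melt at 0 °C): 70.3 × 333.0 = 23410 J
q3 (heat water 0.0→100.0 °C): 70.3 × 4.18 × 100.0 = 29385 J
q4 (vaporize at 100 °C): 70.3 × 2253.0 = 158386 J
q5 (heat steam 100.0→112.0 °C): 70.3 × 2.02 × 12.0 = 1704 J
Total: 2638 + 23410 + 29385 + 158386 + 1704 = 215523 J = 216 kJ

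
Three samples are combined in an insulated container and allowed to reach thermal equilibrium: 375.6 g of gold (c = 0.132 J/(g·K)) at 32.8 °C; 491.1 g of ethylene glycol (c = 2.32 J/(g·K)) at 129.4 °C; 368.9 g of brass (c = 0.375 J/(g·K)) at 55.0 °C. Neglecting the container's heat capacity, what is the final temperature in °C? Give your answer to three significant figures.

T_f = 118 °C

Σ mᵢcᵢ(T − Tᵢ) = 0  ⇒  T = Σ mᵢcᵢTᵢ / Σ mᵢcᵢ
Σ mᵢcᵢ = 375.6×0.132 + 491.1×2.32 + 368.9×0.375 = 1327.2687
Σ mᵢcᵢTᵢ = 49.5792×32.8 + 1139.352×129.4 + 138.3375×55.0 = 156670
T = 156670 / 1327.2687 = 118.0 °C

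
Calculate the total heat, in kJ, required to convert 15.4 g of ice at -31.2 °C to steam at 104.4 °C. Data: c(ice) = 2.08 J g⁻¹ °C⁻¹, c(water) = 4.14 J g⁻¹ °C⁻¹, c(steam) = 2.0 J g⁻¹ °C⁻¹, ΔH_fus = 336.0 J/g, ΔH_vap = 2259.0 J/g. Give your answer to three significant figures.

q1 (heat ice -31.2→0.0 °C): 15.4 × 2.08 × 31.2 = 999 J
q2 (melt at 0 °C): 15.4 × 336.0 = 5174 J
q3 (heat water 0.0→100.0 °C): 15.4 × 4.14 × 100.0 = 6376 J
q4 (vaporize at 100 °C): 15.4 × 2259.0 = 34789 J
q5 (heat steam 100.0→104.4 °C): 15.4 × 2.0 × 4.4 = 136 J
Total: 999 + 5174 + 6376 + 34789 + 136 = 47474 J = 47.5 kJ

q = 47.5 kJ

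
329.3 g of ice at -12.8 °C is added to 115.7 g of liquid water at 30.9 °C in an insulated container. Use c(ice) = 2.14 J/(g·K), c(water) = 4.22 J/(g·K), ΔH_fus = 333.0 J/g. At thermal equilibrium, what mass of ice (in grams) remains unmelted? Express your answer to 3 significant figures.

m_ice remaining = 311 g

Heat to warm all ice to 0 °C: 329.3×2.14×12.8 = 9020.2 J
Heat released by water cooling to 0 °C: 115.7×4.22×30.9 = 15087 J
15087 J < 9020.2 + 329.3×333.0 = 118677.1 J, so not all ice melts; final T = 0 °C.
Heat left for melting: 15087 − 9020.2 = 6066.8 J
Mass melted = 6066.8 / 333.0 = 18.22 g
Ice remaining = 329.3 − 18.22 = 311.08 g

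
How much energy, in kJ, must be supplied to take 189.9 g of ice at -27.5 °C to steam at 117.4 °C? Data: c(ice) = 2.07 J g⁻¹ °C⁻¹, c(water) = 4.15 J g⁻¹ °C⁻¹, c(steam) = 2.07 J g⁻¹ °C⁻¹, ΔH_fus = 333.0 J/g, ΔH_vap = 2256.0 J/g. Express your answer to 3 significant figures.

q = 588 kJ

q1 (heat ice -27.5→0.0 °C): 189.9 × 2.07 × 27.5 = 10810 J
q2 (melt at 0 °C): 189.9 × 333.0 = 63237 J
q3 (heat water 0.0→100.0 °C): 189.9 × 4.15 × 100.0 = 78809 J
q4 (vaporize at 100 °C): 189.9 × 2256.0 = 428414 J
q5 (heat steam 100.0→117.4 °C): 189.9 × 2.07 × 17.4 = 6840 J
Total: 10810 + 63237 + 78809 + 428414 + 6840 = 588110 J = 588 kJ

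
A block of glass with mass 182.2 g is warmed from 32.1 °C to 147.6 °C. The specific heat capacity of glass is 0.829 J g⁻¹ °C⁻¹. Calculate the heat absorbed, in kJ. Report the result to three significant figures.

q = m c ΔT = 182.2 × 0.829 × (147.6 − 32.1)
q = 182.2 × 0.829 × 115.5 = 17446 J = 17.4 kJ

q = 17.4 kJ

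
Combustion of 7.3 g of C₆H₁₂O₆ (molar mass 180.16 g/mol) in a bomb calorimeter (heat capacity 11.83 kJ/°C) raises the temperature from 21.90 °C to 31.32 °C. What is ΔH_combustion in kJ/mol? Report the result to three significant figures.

ΔH = -2750 kJ/mol

ΔT = 31.32 − 21.90 = 9.42 °C
q_cal = C_cal × ΔT = 11.83 × 9.42 = 111.4386 kJ
n = 7.3 / 180.16 = 0.04052 mol
q_rxn = −q_cal = -111.4386 kJ
ΔH = -111.4386 / 0.04052 = -2750 kJ/mol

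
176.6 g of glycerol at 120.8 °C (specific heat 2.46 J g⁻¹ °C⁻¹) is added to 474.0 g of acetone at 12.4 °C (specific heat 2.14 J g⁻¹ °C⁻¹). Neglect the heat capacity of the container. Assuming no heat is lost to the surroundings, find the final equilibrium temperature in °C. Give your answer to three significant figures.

Heat lost by glycerol = heat gained by acetone.
(176.6)(2.46)(120.8 − T) = (474.0)(2.14)(T − 12.4)
434.436 (120.8 − T) = 1014.36 (T − 12.4)
52480 − 434.436 T = 1014.36 T − 12578
65058 = 1448.796 T
T = 44.90 °C

T_f = 44.9 °C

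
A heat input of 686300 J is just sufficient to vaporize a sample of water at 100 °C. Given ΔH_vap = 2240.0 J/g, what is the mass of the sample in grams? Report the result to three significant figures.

m = 306 g

m = q / ΔH_vap = 686300 J / 2240.0 J/g = 306 g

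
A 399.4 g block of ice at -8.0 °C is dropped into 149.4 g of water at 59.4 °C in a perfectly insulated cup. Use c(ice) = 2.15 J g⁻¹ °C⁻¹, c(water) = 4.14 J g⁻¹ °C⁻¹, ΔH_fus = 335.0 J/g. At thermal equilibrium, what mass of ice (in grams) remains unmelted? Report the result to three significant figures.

m_ice remaining = 310 g

Heat to warm all ice to 0 °C: 399.4×2.15×8.0 = 6869.7 J
Heat released by water cooling to 0 °C: 149.4×4.14×59.4 = 36740 J
36740 J < 6869.7 + 399.4×335.0 = 140668.7 J, so not all ice melts; final T = 0 °C.
Heat left for melting: 36740 − 6869.7 = 29870.3 J
Mass melted = 29870.3 / 335.0 = 89.17 g
Ice remaining = 399.4 − 89.17 = 310.23 g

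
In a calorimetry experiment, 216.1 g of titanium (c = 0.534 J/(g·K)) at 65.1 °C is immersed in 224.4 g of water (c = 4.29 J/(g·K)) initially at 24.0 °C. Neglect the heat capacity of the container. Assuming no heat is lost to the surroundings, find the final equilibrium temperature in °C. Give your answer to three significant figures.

T_f = 28.4 °C

Heat lost by titanium = heat gained by water.
(216.1)(0.534)(65.1 − T) = (224.4)(4.29)(T − 24.0)
115.3974 (65.1 − T) = 962.676 (T − 24.0)
7512.4 − 115.3974 T = 962.676 T − 23104
30616.4 = 1078.0734 T
T = 28.40 °C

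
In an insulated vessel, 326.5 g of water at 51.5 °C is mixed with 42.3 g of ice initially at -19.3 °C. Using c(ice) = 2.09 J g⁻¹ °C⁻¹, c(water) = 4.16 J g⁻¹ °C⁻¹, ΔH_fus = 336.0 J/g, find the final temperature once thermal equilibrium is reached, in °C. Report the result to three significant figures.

Heat to bring ice to 0 °C and melt it: q₁ = 42.3×2.09×19.3 + 42.3×336.0 = 15919 J
Heat the water can supply cooling to 0 °C: 326.5×4.16×51.5 = 69949.4 J > q₁, so all ice melts.
Energy balance: 326.5×4.16×(51.5 − T) = 15919 + 42.3×4.16×(T − 0)
1358.24(51.5 − T) = 15919 + 175.968 T
69949.4 − 15919 = 1534.208 T
T = 54030.4 / 1534.208 = 35.22 °C

T_f = 35.2 °C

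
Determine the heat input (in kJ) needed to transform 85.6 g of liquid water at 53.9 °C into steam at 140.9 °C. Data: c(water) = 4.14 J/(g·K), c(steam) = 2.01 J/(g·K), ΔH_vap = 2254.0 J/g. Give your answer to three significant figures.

q1 (heat water 53.9→100.0 °C): 85.6 × 4.14 × 46.1 = 16337 J
q2 (vaporize at 100 °C): 85.6 × 2254.0 = 192942 J
q3 (heat steam 100.0→140.9 °C): 85.6 × 2.01 × 40.9 = 7037 J
Total: 16337 + 192942 + 7037 = 216316 J = 216 kJ

q = 216 kJ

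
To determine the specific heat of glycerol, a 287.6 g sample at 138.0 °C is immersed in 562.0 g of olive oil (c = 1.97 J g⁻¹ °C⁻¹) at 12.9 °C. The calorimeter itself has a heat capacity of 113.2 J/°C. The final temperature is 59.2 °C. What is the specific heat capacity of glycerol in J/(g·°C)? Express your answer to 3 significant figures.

c = 2.49 J/(g·°C)

q_gained = (562.0 × 1.97 + 113.2) × (59.2 − 12.9) = 56500 J
q_lost = 287.6 × c × (138.0 − 59.2) = 22662.88 c
Set equal: c = 56500 / 22662.88 = 2.49 J/(g·°C)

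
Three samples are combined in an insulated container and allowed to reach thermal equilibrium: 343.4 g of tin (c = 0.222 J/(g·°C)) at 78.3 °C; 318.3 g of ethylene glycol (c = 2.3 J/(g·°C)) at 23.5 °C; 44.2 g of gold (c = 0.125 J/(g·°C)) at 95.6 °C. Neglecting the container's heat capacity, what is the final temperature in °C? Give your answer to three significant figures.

T_f = 29.1 °C

Σ mᵢcᵢ(T − Tᵢ) = 0  ⇒  T = Σ mᵢcᵢTᵢ / Σ mᵢcᵢ
Σ mᵢcᵢ = 343.4×0.222 + 318.3×2.3 + 44.2×0.125 = 813.8498
Σ mᵢcᵢTᵢ = 76.2348×78.3 + 732.09×23.5 + 5.525×95.6 = 23701
T = 23701 / 813.8498 = 29.12 °C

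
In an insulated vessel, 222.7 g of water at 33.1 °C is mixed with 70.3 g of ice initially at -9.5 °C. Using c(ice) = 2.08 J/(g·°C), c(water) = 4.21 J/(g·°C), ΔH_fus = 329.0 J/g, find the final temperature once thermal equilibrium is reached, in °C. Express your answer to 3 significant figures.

Heat to bring ice to 0 °C and melt it: q₁ = 70.3×2.08×9.5 + 70.3×329.0 = 24518 J
Heat the water can supply cooling to 0 °C: 222.7×4.21×33.1 = 31033.5 J > q₁, so all ice melts.
Energy balance: 222.7×4.21×(33.1 − T) = 24518 + 70.3×4.21×(T − 0)
937.567(33.1 − T) = 24518 + 295.963 T
31033.5 − 24518 = 1233.530 T
T = 6515.5 / 1233.530 = 5.282 °C

T_f = 5.28 °C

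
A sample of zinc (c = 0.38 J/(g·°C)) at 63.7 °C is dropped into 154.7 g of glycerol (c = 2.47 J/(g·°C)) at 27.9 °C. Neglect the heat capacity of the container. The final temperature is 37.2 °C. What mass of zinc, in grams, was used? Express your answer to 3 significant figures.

q_gained = (154.7 × 2.47) × (37.2 − 27.9) = 3554 J
q_lost = m × 0.38 × (63.7 − 37.2) = 10.07 m
m = 3554 / 10.07 = 353 g

m = 353 g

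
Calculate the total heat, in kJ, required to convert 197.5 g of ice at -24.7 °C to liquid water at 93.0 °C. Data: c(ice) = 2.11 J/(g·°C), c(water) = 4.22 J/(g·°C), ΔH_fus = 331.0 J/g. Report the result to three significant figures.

q = 153 kJ

q1 (heat ice -24.7→0.0 °C): 197.5 × 2.11 × 24.7 = 10293 J
q2 (melt at 0 °C): 197.5 × 331.0 = 65373 J
q3 (heat water 0.0→93.0 °C): 197.5 × 4.22 × 93.0 = 77511 J
Total: 10293 + 65373 + 77511 = 153177 J = 153 kJ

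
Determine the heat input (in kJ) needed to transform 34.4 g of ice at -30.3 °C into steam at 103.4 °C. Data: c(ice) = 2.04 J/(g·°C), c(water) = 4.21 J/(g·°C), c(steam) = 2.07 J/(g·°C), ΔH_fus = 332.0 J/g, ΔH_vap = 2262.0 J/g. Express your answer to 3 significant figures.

q = 106 kJ

q1 (heat ice -30.3→0.0 °C): 34.4 × 2.04 × 30.3 = 2126 J
q2 (melt at 0 °C): 34.4 × 332.0 = 11421 J
q3 (heat water 0.0→100.0 °C): 34.4 × 4.21 × 100.0 = 14482 J
q4 (vaporize at 100 °C): 34.4 × 2262.0 = 77813 J
q5 (heat steam 100.0→103.4 °C): 34.4 × 2.07 × 3.4 = 242 J
Total: 2126 + 11421 + 14482 + 77813 + 242 = 106084 J = 106 kJ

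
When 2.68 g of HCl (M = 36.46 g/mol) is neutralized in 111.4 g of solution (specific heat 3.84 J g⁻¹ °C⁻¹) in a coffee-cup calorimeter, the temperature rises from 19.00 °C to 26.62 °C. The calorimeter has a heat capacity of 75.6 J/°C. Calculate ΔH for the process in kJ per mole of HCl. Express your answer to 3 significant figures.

ΔH = -52.2 kJ/mol

|ΔT| = |26.62 − 19.00| = 7.62 °C
|q_surr| = (111.4 × 3.84 + 75.6) × 7.62 = 503.376 × 7.62 = 3836 J
n(HCl) = 2.68 / 36.46 = 0.07351 mol
Temperature rose, so q_rxn = −|q_surr| = -3.836 kJ
ΔH = q_rxn / n = -52.18 kJ/mol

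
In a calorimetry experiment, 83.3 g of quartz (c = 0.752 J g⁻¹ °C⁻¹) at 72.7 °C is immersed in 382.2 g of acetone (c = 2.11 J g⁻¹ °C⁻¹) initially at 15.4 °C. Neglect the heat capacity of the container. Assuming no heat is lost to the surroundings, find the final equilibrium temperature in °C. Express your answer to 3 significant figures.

T_f = 19.5 °C

Heat lost by quartz = heat gained by acetone.
(83.3)(0.752)(72.7 − T) = (382.2)(2.11)(T − 15.4)
62.6416 (72.7 − T) = 806.442 (T − 15.4)
4554.0 − 62.6416 T = 806.442 T − 12419
16973.0 = 869.0836 T
T = 19.53 °C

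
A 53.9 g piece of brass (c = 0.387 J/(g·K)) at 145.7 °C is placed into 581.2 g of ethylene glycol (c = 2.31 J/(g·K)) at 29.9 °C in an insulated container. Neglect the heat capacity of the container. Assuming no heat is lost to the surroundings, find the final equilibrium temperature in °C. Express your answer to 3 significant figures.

Heat lost by brass = heat gained by ethylene glycol.
(53.9)(0.387)(145.7 − T) = (581.2)(2.31)(T − 29.9)
20.8593 (145.7 − T) = 1342.572 (T − 29.9)
3039.2 − 20.8593 T = 1342.572 T − 40143
43182.2 = 1363.4313 T
T = 31.67 °C

T_f = 31.7 °C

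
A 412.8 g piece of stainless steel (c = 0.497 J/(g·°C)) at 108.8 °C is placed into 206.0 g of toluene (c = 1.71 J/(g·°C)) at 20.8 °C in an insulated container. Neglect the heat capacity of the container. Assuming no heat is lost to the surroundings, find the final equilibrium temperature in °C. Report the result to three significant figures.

T_f = 53.2 °C

Heat lost by stainless steel = heat gained by toluene.
(412.8)(0.497)(108.8 − T) = (206.0)(1.71)(T − 20.8)
205.1616 (108.8 − T) = 352.26 (T − 20.8)
22322 − 205.1616 T = 352.26 T − 7327.0
29649.0 = 557.4216 T
T = 53.19 °C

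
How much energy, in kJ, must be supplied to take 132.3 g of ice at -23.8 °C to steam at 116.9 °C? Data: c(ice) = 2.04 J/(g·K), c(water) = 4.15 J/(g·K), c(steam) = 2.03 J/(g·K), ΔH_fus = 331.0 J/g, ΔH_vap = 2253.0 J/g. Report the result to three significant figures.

q1 (heat ice -23.8→0.0 °C): 132.3 × 2.04 × 23.8 = 6423 J
q2 (melt at 0 °C): 132.3 × 331.0 = 43791 J
q3 (heat water 0.0→100.0 °C): 132.3 × 4.15 × 100.0 = 54905 J
q4 (vaporize at 100 °C): 132.3 × 2253.0 = 298072 J
q5 (heat steam 100.0→116.9 °C): 132.3 × 2.03 × 16.9 = 4539 J
Total: 6423 + 43791 + 54905 + 298072 + 4539 = 407730 J = 408 kJ

q = 408 kJ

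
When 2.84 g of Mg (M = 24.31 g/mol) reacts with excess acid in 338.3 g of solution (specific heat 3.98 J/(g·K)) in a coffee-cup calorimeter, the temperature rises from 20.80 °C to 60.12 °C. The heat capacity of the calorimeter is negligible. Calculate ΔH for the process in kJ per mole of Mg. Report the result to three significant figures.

ΔH = -453 kJ/mol

|ΔT| = |60.12 − 20.80| = 39.32 °C
|q_surr| = (338.3 × 3.98) × 39.32 = 1346.434 × 39.32 = 52940 J
n(Mg) = 2.84 / 24.31 = 0.1168 mol
Temperature rose, so q_rxn = −|q_surr| = -52.94 kJ
ΔH = q_rxn / n = -453.3 kJ/mol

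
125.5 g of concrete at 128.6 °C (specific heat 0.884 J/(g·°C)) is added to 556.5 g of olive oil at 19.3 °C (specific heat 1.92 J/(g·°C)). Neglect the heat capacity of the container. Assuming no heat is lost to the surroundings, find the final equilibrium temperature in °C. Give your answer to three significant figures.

T_f = 29.6 °C

Heat lost by concrete = heat gained by olive oil.
(125.5)(0.884)(128.6 − T) = (556.5)(1.92)(T − 19.3)
110.942 (128.6 − T) = 1068.48 (T − 19.3)
14267 − 110.942 T = 1068.48 T − 20622
34889 = 1179.422 T
T = 29.58 °C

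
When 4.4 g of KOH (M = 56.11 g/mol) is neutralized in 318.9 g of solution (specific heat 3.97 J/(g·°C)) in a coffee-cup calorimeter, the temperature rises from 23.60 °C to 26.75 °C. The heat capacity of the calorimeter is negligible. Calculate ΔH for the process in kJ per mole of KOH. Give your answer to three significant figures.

|ΔT| = |26.75 − 23.60| = 3.15 °C
|q_surr| = (318.9 × 3.97) × 3.15 = 1266.033 × 3.15 = 3988 J
n(KOH) = 4.4 / 56.11 = 0.07842 mol
Temperature rose, so q_rxn = −|q_surr| = -3.988 kJ
ΔH = q_rxn / n = -50.85 kJ/mol

ΔH = -50.9 kJ/mol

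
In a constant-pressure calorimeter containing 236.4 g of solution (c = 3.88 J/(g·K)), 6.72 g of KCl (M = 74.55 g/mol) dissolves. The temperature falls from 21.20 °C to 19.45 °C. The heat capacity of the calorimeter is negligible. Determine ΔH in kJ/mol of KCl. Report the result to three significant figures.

|ΔT| = |19.45 − 21.20| = 1.75 °C
|q_surr| = (236.4 × 3.88) × 1.75 = 917.232 × 1.75 = 1605 J
n(KCl) = 6.72 / 74.55 = 0.09014 mol
Temperature fell, so q_rxn = +|q_surr| = 1.605 kJ
ΔH = q_rxn / n = 17.81 kJ/mol

ΔH = 17.8 kJ/mol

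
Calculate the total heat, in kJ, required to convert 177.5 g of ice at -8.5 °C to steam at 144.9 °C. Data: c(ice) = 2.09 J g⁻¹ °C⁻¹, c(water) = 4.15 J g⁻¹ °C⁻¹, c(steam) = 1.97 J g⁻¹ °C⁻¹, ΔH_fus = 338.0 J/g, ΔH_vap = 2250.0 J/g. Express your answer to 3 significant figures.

q1 (heat ice -8.5→0.0 °C): 177.5 × 2.09 × 8.5 = 3153 J
q2 (melt at 0 °C): 177.5 × 338.0 = 59995 J
q3 (heat water 0.0→100.0 °C): 177.5 × 4.15 × 100.0 = 73663 J
q4 (vaporize at 100 °C): 177.5 × 2250.0 = 399375 J
q5 (heat steam 100.0→144.9 °C): 177.5 × 1.97 × 44.9 = 15700 J
Total: 3153 + 59995 + 73663 + 399375 + 15700 = 551886 J = 552 kJ

q = 552 kJ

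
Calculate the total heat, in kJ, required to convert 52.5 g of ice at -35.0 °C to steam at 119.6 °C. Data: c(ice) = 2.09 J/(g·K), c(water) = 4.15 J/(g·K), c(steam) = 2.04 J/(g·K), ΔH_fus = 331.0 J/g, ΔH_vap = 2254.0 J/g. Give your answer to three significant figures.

q = 163 kJ

q1 (heat ice -35.0→0.0 °C): 52.5 × 2.09 × 35.0 = 3840 J
q2 (melt at 0 °C): 52.5 × 331.0 = 17378 J
q3 (heat water 0.0→100.0 °C): 52.5 × 4.15 × 100.0 = 21788 J
q4 (vaporize at 100 °C): 52.5 × 2254.0 = 118335 J
q5 (heat steam 100.0→119.6 °C): 52.5 × 2.04 × 19.6 = 2099 J
Total: 3840 + 17378 + 21788 + 118335 + 2099 = 163440 J = 163 kJ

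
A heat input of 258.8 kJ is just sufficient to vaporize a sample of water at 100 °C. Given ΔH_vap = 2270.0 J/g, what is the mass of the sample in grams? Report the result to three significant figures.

m = q / ΔH_vap = 258800 J / 2270.0 J/g = 114 g

m = 114 g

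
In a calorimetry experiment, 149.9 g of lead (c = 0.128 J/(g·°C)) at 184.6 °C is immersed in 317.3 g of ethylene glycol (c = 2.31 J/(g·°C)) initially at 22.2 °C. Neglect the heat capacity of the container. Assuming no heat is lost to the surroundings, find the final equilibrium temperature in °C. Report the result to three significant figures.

Heat lost by lead = heat gained by ethylene glycol.
(149.9)(0.128)(184.6 − T) = (317.3)(2.31)(T − 22.2)
19.1872 (184.6 − T) = 732.963 (T − 22.2)
3542.0 − 19.1872 T = 732.963 T − 16272
19814.0 = 752.1502 T
T = 26.34 °C

T_f = 26.3 °C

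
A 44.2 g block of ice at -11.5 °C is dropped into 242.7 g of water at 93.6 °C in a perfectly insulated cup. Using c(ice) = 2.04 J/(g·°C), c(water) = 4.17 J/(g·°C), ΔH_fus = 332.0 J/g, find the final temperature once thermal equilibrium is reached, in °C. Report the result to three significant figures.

T_f = 66.0 °C

Heat to bring ice to 0 °C and melt it: q₁ = 44.2×2.04×11.5 + 44.2×332.0 = 15711 J
Heat the water can supply cooling to 0 °C: 242.7×4.17×93.6 = 94728.7 J > q₁, so all ice melts.
Energy balance: 242.7×4.17×(93.6 − T) = 15711 + 44.2×4.17×(T − 0)
1012.059(93.6 − T) = 15711 + 184.314 T
94728.7 − 15711 = 1196.373 T
T = 79017.7 / 1196.373 = 66.048 °C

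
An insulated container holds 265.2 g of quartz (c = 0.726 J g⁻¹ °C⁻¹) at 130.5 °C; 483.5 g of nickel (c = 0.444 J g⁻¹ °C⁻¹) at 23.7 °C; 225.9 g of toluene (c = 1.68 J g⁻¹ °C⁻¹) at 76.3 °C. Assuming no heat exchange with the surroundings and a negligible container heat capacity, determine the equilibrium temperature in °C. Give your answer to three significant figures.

T_f = 75.2 °C

Σ mᵢcᵢ(T − Tᵢ) = 0  ⇒  T = Σ mᵢcᵢTᵢ / Σ mᵢcᵢ
Σ mᵢcᵢ = 265.2×0.726 + 483.5×0.444 + 225.9×1.68 = 786.7212
Σ mᵢcᵢTᵢ = 192.5352×130.5 + 214.674×23.7 + 379.512×76.3 = 59170
T = 59170 / 786.7212 = 75.21 °C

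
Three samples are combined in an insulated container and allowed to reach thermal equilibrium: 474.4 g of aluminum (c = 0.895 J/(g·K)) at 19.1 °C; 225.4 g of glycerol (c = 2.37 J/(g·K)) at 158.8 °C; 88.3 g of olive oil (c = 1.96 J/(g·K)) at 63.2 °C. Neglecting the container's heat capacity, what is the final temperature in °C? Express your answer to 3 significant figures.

T_f = 91.8 °C

Σ mᵢcᵢ(T − Tᵢ) = 0  ⇒  T = Σ mᵢcᵢTᵢ / Σ mᵢcᵢ
Σ mᵢcᵢ = 474.4×0.895 + 225.4×2.37 + 88.3×1.96 = 1131.854
Σ mᵢcᵢTᵢ = 424.588×19.1 + 534.198×158.8 + 173.068×63.2 = 103880
T = 103880 / 1131.854 = 91.78 °C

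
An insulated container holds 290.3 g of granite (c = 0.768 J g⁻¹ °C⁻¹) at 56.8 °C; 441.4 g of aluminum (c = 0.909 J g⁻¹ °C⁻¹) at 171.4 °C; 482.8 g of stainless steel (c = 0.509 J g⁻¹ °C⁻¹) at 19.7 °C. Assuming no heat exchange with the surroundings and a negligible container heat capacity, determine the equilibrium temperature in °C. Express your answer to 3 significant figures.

T_f = 99.2 °C

Σ mᵢcᵢ(T − Tᵢ) = 0  ⇒  T = Σ mᵢcᵢTᵢ / Σ mᵢcᵢ
Σ mᵢcᵢ = 290.3×0.768 + 441.4×0.909 + 482.8×0.509 = 869.9282
Σ mᵢcᵢTᵢ = 222.9504×56.8 + 401.2326×171.4 + 245.7452×19.7 = 86276
T = 86276 / 869.9282 = 99.18 °C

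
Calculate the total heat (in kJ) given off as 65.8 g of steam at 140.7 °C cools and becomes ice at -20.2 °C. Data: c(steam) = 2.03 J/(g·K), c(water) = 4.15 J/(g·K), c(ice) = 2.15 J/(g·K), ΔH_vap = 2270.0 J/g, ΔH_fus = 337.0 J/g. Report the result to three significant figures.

q1 (cool steam 140.7→100 °C): 65.8 × 2.03 × 40.7 = 5436 J
q2 (condense at 100 °C): 65.8 × 2270.0 = 149366 J
q3 (cool water 100→0 °C): 65.8 × 4.15 × 100.0 = 27307 J
q4 (freeze at 0 °C): 65.8 × 337.0 = 22175 J
q5 (cool ice 0→-20.2 °C): 65.8 × 2.15 × 20.2 = 2858 J
Total: 5436 + 149366 + 27307 + 22175 + 2858 = 207142 J = 207 kJ

q = 207 kJ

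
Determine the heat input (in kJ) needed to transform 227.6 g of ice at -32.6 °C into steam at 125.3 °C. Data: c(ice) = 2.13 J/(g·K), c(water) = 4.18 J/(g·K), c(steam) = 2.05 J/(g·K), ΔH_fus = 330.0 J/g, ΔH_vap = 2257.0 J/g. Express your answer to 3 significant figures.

q1 (heat ice -32.6→0.0 °C): 227.6 × 2.13 × 32.6 = 15804 J
q2 (melt at 0 °C): 227.6 × 330.0 = 75108 J
q3 (heat water 0.0→100.0 °C): 227.6 × 4.18 × 100.0 = 95137 J
q4 (vaporize at 100 °C): 227.6 × 2257.0 = 513693 J
q5 (heat steam 100.0→125.3 °C): 227.6 × 2.05 × 25.3 = 11804 J
Total: 15804 + 75108 + 95137 + 513693 + 11804 = 711546 J = 712 kJ

q = 712 kJ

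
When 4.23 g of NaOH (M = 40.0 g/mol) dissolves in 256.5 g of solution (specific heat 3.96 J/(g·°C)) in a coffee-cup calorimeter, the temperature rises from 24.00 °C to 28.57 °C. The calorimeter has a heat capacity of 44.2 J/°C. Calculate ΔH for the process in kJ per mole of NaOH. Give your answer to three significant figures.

ΔH = -45.8 kJ/mol

|ΔT| = |28.57 − 24.00| = 4.57 °C
|q_surr| = (256.5 × 3.96 + 44.2) × 4.57 = 1059.94 × 4.57 = 4844 J
n(NaOH) = 4.23 / 40.0 = 0.1058 mol
Temperature rose, so q_rxn = −|q_surr| = -4.844 kJ
ΔH = q_rxn / n = -45.78 kJ/mol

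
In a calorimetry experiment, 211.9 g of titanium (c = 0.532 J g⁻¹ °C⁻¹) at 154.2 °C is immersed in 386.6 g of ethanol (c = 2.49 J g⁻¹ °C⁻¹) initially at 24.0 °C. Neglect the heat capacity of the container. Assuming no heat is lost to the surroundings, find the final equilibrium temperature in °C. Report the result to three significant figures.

T_f = 37.6 °C

Heat lost by titanium = heat gained by ethanol.
(211.9)(0.532)(154.2 − T) = (386.6)(2.49)(T − 24.0)
112.7308 (154.2 − T) = 962.634 (T − 24.0)
17383 − 112.7308 T = 962.634 T − 23103
40486 = 1075.3648 T
T = 37.649 °C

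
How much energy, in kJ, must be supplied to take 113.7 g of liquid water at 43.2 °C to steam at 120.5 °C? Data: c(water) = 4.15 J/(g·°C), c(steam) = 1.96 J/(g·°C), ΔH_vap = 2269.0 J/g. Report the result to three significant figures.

q1 (heat water 43.2→100.0 °C): 113.7 × 4.15 × 56.8 = 26801 J
q2 (vaporize at 100 °C): 113.7 × 2269.0 = 257985 J
q3 (heat steam 100.0→120.5 °C): 113.7 × 1.96 × 20.5 = 4568 J
Total: 26801 + 257985 + 4568 = 289354 J = 289 kJ

q = 289 kJ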